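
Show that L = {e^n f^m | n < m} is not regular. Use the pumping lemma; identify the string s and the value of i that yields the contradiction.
Assume L is regular with pumping length p. Idea: pumping up the e-block makes the e-count reach the f-count.
Choose s = e^p f^(p+1) ∈ L. By the pumping lemma, s = xyz with |xy| ≤ p, |y| > 0, so y = e^k with k ≥ 1. Then xy²z = e^(p+k) f^(p+1). Since p+k ≥ p+1, the number of e's is no longer strictly less than the number of f's, so xy²z ∉ L.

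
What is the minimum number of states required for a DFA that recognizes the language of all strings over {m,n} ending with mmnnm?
By Myhill–Nerode, count the distinguishable equivalence classes: 6 classes — one per longest suffix of the input that is a prefix of 'mmnnm' (lengths 0 through 5); only the length-5 class is accepting.
6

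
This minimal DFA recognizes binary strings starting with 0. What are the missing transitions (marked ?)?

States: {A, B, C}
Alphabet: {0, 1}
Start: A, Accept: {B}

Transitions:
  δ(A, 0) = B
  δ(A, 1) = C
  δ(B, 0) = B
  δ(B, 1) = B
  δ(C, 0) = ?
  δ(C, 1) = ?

From the language and accept set, identify what each state tracks — A: no input read; B: started with 0; C: started with 1 (dead).
Each missing δ(q, a) is the state matching the new tracked value after reading a.
δ(C, 0) = C; δ(C, 1) = C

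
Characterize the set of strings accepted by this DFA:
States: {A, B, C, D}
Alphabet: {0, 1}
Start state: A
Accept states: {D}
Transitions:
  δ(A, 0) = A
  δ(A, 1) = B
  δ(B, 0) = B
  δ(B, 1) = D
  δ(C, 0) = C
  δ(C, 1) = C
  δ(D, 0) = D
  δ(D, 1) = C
Testing a few strings:
  '101' → accept
  '100' → reject
  '01' → reject
  '10' → reject
State roles: A=zero 1's; B=one 1; C=≥ three 1's (dead); D=two 1's
All binary strings containing exactly two 1's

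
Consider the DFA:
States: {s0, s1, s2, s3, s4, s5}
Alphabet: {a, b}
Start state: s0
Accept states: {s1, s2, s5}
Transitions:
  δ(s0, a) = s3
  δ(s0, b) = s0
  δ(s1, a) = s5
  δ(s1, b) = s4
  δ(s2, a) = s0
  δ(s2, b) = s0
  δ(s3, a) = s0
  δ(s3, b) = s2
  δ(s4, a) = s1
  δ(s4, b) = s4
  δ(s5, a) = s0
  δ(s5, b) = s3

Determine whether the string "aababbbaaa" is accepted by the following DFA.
Processing string "aababbbaaa":
  s0 --a--> s3
  s3 --a--> s0
  s0 --b--> s0
  s0 --a--> s3
  s3 --b--> s2
  s2 --b--> s0
  s0 --b--> s0
  s0 --a--> s3
  s3 --a--> s0
  s0 --a--> s3
Final state: s3
Accept states: {s1, s2, s5}
No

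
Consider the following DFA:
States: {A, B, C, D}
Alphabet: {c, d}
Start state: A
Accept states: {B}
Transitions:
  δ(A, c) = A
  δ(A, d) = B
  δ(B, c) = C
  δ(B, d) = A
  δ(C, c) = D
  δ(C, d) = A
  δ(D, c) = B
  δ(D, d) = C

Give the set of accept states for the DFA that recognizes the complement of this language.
Complement accept states = All states \ Original accept states
= {A, B, C, D} \ {B}
{A, C, D}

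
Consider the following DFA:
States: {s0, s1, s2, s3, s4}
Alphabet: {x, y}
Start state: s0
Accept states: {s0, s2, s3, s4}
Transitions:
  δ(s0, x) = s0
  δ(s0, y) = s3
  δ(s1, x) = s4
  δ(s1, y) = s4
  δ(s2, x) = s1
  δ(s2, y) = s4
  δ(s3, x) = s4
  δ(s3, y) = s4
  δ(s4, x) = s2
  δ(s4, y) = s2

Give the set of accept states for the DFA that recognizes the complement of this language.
Complement accept states = All states \ Original accept states
= {s0, s1, s2, s3, s4} \ {s0, s2, s3, s4}
{s1}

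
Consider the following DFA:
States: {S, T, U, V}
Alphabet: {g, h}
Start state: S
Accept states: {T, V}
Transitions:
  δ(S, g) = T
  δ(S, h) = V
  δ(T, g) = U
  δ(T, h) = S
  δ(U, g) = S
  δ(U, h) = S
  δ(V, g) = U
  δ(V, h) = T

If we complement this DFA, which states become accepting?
Complement accept states = All states \ Original accept states
= {S, T, U, V} \ {T, V}
{S, U}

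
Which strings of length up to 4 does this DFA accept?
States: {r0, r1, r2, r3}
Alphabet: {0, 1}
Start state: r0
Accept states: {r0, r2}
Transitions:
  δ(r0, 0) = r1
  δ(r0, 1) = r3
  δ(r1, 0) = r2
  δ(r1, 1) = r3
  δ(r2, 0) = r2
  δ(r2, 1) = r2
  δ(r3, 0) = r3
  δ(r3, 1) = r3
ε, 00, 000, 001, 0000, 0001, 0010, 0011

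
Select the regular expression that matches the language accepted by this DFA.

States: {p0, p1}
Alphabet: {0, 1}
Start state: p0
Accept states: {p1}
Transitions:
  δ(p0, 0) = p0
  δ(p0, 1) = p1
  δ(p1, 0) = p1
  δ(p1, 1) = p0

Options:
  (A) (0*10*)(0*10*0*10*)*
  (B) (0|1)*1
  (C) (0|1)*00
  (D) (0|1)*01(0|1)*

Check each option against the DFA on short strings; one disagreement eliminates an option:
  (A) (0*10*)(0*10*0*10*)*: agrees with the DFA on every string of length ≤ 6
  (B) (0|1)*1: on '10' the DFA goes p0 → p1 → p1 and accepts (p1 ∈ Accept), but the regex does not match it → eliminate
  (C) (0|1)*00: on '1' the DFA goes p0 → p1 and accepts (p1 ∈ Accept), but the regex does not match it → eliminate
  (D) (0|1)*01(0|1)*: on '1' the DFA goes p0 → p1 and accepts (p1 ∈ Accept), but the regex does not match it → eliminate
Only (A) is consistent with the DFA.
(A) (0*10*)(0*10*0*10*)*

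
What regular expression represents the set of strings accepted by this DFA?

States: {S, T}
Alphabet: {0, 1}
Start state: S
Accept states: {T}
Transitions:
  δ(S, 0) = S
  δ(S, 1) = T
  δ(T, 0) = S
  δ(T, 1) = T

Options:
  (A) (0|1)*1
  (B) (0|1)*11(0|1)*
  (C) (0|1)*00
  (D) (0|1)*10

Check each option against the DFA on short strings; one disagreement eliminates an option:
  (A) (0|1)*1: agrees with the DFA on every string of length ≤ 6
  (B) (0|1)*11(0|1)*: on '1' the DFA goes S → T and accepts (T ∈ Accept), but the regex does not match it → eliminate
  (C) (0|1)*00: on '1' the DFA goes S → T and accepts (T ∈ Accept), but the regex does not match it → eliminate
  (D) (0|1)*10: on '1' the DFA goes S → T and accepts (T ∈ Accept), but the regex does not match it → eliminate
Only (A) is consistent with the DFA.
(A) (0|1)*1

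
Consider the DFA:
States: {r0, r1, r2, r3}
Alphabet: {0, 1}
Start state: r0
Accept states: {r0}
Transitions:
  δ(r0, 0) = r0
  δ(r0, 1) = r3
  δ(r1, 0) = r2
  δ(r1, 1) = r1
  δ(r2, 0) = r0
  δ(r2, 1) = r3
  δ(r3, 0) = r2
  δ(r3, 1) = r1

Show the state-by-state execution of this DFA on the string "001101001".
read '0': r0 → r0
  read '0': r0 → r0
  read '1': r0 → r3
  read '1': r3 → r1
  read '0': r1 → r2
  read '1': r2 → r3
  read '0': r3 → r2
  read '0': r2 → r0
  read '1': r0 → r3
r0 -> r0 -> r0 -> r3 -> r1 -> r2 -> r3 -> r2 -> r0 -> r3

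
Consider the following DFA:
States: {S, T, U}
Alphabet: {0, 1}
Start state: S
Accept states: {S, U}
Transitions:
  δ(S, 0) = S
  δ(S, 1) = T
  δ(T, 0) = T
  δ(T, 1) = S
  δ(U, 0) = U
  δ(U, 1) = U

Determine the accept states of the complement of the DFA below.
Complement accept states = All states \ Original accept states
= {S, T, U} \ {S, U}
{T}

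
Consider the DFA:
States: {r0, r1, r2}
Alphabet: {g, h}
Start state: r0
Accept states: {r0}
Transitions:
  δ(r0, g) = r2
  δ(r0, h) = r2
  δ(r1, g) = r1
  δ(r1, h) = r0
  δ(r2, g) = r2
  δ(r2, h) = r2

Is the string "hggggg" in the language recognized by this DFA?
Processing string "hggggg":
  r0 --h--> r2
  r2 --g--> r2
  r2 --g--> r2
  r2 --g--> r2
  r2 --g--> r2
  r2 --g--> r2
Final state: r2
Accept states: {r0}
No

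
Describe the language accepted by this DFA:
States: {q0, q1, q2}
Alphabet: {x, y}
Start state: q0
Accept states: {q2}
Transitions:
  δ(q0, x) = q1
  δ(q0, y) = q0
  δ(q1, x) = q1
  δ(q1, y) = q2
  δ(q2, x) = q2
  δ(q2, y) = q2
Testing a few strings:
  'yx' → reject
  'x' → reject
  'yy' → reject
  'xyyx' → accept
State roles: q0=no x seen yet; q1=seen a x, waiting for y; q2=substring xy seen
All strings over {x,y} containing the substring xy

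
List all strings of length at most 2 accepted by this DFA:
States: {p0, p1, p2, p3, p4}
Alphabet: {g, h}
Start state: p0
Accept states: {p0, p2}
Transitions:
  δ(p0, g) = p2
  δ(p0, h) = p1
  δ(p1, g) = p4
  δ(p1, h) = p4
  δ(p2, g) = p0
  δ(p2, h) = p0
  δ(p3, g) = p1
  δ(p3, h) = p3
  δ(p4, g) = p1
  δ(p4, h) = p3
ε, g, gg, gh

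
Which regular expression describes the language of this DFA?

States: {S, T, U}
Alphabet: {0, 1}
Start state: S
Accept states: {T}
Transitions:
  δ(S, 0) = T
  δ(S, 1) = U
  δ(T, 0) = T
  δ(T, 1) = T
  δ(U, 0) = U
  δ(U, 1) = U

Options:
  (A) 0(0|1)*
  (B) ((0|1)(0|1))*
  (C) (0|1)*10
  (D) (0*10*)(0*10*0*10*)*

Check each option against the DFA on short strings; one disagreement eliminates an option:
  (A) 0(0|1)*: agrees with the DFA on every string of length ≤ 6
  (B) ((0|1)(0|1))*: on ε the DFA stays in S and rejects (S ∉ Accept), but the regex matches it → eliminate
  (C) (0|1)*10: on '0' the DFA goes S → T and accepts (T ∈ Accept), but the regex does not match it → eliminate
  (D) (0*10*)(0*10*0*10*)*: on '0' the DFA goes S → T and accepts (T ∈ Accept), but the regex does not match it → eliminate
Only (A) is consistent with the DFA.
(A) 0(0|1)*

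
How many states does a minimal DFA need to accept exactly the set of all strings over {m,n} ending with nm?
By Myhill–Nerode, count the distinguishable equivalence classes: 3 classes — one per longest suffix of the input that is a prefix of 'nm' (lengths 0 through 2); only the length-2 class is accepting.
3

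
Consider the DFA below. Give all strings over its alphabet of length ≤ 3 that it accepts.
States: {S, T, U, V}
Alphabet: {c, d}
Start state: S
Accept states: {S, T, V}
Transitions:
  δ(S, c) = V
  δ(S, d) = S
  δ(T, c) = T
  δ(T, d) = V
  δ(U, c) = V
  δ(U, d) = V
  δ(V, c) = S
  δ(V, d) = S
ε, c, d, cc, cd, dc, dd, ccc, ccd, cdc, cdd, dcc, dcd, ddc, ddd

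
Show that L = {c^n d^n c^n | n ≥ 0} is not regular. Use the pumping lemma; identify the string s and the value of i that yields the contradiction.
Assume L is regular with pumping length p. Idea: pumping the first c-block unbalances it against the other two.
Choose s = c^p d^p c^p ∈ L (|s| = 3p ≥ p). By the pumping lemma, s = xyz with |xy| ≤ p, |y| > 0, so y = c^k with k ≥ 1, inside the first c-block. Then xy²z = c^(p+k) d^p c^p. The first block has length p+k ≠ p, so the three block lengths are no longer equal and xy²z ∉ L.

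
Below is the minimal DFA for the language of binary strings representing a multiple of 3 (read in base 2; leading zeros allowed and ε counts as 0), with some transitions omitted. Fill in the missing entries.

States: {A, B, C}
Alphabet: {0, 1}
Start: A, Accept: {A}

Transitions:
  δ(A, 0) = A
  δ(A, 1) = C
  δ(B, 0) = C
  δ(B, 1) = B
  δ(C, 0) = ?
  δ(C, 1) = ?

From the language and accept set, identify what each state tracks — A: value ≡ 0 (mod 3); B: value ≡ 2 (mod 3); C: value ≡ 1 (mod 3).
Each missing δ(q, a) is the state matching the new tracked value after reading a.
δ(C, 0) = B; δ(C, 1) = A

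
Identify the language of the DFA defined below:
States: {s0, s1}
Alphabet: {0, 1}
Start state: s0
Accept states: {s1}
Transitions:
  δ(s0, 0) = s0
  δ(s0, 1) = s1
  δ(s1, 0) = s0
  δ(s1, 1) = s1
Testing a few strings:
  '11' → accept
  '100' → reject
  '10' → reject
  '01' → accept
State roles: s0=last symbol not 1; s1=last symbol is 1
All binary strings ending with 1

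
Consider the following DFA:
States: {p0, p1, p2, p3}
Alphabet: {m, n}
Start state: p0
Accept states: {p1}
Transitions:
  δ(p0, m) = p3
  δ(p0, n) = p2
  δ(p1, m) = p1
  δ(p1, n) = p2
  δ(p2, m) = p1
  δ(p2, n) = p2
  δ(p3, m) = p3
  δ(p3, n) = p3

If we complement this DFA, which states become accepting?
Complement accept states = All states \ Original accept states
= {p0, p1, p2, p3} \ {p1}
{p0, p2, p3}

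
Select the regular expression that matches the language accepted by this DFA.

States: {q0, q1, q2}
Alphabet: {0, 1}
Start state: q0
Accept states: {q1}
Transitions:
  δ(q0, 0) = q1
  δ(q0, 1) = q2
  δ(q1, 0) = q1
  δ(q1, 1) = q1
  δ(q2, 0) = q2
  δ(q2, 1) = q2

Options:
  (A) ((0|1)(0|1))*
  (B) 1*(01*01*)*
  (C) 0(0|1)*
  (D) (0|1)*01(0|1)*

Check each option against the DFA on short strings; one disagreement eliminates an option:
  (A) ((0|1)(0|1))*: on ε the DFA stays in q0 and rejects (q0 ∉ Accept), but the regex matches it → eliminate
  (B) 1*(01*01*)*: on ε the DFA stays in q0 and rejects (q0 ∉ Accept), but the regex matches it → eliminate
  (C) 0(0|1)*: agrees with the DFA on every string of length ≤ 6
  (D) (0|1)*01(0|1)*: on '0' the DFA goes q0 → q1 and accepts (q1 ∈ Accept), but the regex does not match it → eliminate
Only (C) is consistent with the DFA.
(C) 0(0|1)*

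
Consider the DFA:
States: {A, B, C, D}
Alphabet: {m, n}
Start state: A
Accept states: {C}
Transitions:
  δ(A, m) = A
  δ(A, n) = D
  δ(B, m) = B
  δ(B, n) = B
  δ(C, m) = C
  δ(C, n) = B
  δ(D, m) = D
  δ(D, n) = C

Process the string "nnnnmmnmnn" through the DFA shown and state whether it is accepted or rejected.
Processing string "nnnnmmnmnn":
  A --n--> D
  D --n--> C
  C --n--> B
  B --n--> B
  B --m--> B
  B --m--> B
  B --n--> B
  B --m--> B
  B --n--> B
  B --n--> B
Final state: B
Accept states: {C}
No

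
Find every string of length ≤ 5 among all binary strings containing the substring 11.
11, 011, 110, 111, 0011, 0110, 0111, 1011, 1100, 1101, 1110, 1111, 00011, 00110, 00111, 01011, 01100, 01101, 01110, 01111, 10011, 10110, 10111, 11000, 11001, 11010, 11011, 11100, 11101, 11110, 11111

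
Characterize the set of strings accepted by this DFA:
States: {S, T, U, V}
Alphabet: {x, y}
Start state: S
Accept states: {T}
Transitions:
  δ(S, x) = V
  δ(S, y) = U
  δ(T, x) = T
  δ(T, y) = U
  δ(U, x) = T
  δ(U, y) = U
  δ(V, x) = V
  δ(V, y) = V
Testing a few strings:
  'yyxy' → reject
  'yy' → reject
  'yx' → accept
  'xy' → reject
State roles: S=no input read; T=started with y, last symbol x; U=started with y, last symbol y; V=started with x (dead)
All strings over {x,y} that start with y and end with x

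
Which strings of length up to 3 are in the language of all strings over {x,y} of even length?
ε, xx, xy, yx, yy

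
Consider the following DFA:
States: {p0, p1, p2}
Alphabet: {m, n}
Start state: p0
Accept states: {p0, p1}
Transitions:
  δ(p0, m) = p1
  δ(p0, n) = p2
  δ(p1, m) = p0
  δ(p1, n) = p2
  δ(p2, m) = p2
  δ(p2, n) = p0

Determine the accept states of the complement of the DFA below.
Complement accept states = All states \ Original accept states
= {p0, p1, p2} \ {p0, p1}
{p2}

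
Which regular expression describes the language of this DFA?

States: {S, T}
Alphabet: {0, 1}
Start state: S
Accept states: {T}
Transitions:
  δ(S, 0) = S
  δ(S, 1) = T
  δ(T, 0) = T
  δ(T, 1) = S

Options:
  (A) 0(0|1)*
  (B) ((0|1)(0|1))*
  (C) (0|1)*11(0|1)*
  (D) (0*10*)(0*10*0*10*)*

Check each option against the DFA on short strings; one disagreement eliminates an option:
  (A) 0(0|1)*: on '0' the DFA goes S → S and rejects (S ∉ Accept), but the regex matches it → eliminate
  (B) ((0|1)(0|1))*: on ε the DFA stays in S and rejects (S ∉ Accept), but the regex matches it → eliminate
  (C) (0|1)*11(0|1)*: on '1' the DFA goes S → T and accepts (T ∈ Accept), but the regex does not match it → eliminate
  (D) (0*10*)(0*10*0*10*)*: agrees with the DFA on every string of length ≤ 6
Only (D) is consistent with the DFA.
(D) (0*10*)(0*10*0*10*)*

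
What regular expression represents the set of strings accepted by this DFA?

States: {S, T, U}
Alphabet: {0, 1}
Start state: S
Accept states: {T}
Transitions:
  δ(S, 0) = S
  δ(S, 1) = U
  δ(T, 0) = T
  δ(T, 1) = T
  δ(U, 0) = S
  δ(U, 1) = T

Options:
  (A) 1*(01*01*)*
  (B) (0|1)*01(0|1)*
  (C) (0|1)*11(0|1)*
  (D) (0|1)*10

Check each option against the DFA on short strings; one disagreement eliminates an option:
  (A) 1*(01*01*)*: on ε the DFA stays in S and rejects (S ∉ Accept), but the regex matches it → eliminate
  (B) (0|1)*01(0|1)*: on '01' the DFA goes S → S → U and rejects (U ∉ Accept), but the regex matches it → eliminate
  (C) (0|1)*11(0|1)*: agrees with the DFA on every string of length ≤ 6
  (D) (0|1)*10: on '10' the DFA goes S → U → S and rejects (S ∉ Accept), but the regex matches it → eliminate
Only (C) is consistent with the DFA.
(C) (0|1)*11(0|1)*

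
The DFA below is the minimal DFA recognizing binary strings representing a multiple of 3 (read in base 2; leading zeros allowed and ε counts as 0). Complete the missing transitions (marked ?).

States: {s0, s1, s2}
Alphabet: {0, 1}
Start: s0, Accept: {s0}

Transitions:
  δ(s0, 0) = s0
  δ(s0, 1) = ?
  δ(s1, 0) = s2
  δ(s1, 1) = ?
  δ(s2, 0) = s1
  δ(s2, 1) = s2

From the language and accept set, identify what each state tracks — s0: value ≡ 0 (mod 3); s1: value ≡ 1 (mod 3); s2: value ≡ 2 (mod 3).
Each missing δ(q, a) is the state matching the new tracked value after reading a.
δ(s0, 1) = s1; δ(s1, 1) = s0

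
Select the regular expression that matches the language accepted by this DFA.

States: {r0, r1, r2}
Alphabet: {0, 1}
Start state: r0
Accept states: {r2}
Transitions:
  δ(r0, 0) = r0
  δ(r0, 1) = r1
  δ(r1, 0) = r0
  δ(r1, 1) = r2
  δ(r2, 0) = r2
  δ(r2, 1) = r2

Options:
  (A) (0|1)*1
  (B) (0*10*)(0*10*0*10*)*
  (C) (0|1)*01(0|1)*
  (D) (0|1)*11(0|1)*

Check each option against the DFA on short strings; one disagreement eliminates an option:
  (A) (0|1)*1: on '1' the DFA goes r0 → r1 and rejects (r1 ∉ Accept), but the regex matches it → eliminate
  (B) (0*10*)(0*10*0*10*)*: on '1' the DFA goes r0 → r1 and rejects (r1 ∉ Accept), but the regex matches it → eliminate
  (C) (0|1)*01(0|1)*: on '01' the DFA goes r0 → r0 → r1 and rejects (r1 ∉ Accept), but the regex matches it → eliminate
  (D) (0|1)*11(0|1)*: agrees with the DFA on every string of length ≤ 6
Only (D) is consistent with the DFA.
(D) (0|1)*11(0|1)*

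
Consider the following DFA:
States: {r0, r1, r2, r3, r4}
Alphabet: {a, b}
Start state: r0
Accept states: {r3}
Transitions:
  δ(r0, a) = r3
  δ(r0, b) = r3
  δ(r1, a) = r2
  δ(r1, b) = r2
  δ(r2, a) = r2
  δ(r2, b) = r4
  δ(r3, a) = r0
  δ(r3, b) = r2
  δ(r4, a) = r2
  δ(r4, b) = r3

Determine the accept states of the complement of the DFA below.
Complement accept states = All states \ Original accept states
= {r0, r1, r2, r3, r4} \ {r3}
{r0, r1, r2, r4}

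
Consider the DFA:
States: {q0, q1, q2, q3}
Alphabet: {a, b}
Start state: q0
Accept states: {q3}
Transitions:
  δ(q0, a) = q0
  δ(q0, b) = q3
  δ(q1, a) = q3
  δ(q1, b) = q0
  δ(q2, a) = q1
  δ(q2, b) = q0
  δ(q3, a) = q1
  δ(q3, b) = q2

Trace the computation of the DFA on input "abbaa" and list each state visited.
read 'a': q0 → q0
  read 'b': q0 → q3
  read 'b': q3 → q2
  read 'a': q2 → q1
  read 'a': q1 → q3
q0 -> q0 -> q3 -> q2 -> q1 -> q3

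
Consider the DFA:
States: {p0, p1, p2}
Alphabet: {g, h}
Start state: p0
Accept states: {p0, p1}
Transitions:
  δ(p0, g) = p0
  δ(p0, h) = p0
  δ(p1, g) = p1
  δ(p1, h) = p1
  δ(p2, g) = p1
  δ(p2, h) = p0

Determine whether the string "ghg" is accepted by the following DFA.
Processing string "ghg":
  p0 --g--> p0
  p0 --h--> p0
  p0 --g--> p0
Final state: p0
Accept states: {p0, p1}
Yes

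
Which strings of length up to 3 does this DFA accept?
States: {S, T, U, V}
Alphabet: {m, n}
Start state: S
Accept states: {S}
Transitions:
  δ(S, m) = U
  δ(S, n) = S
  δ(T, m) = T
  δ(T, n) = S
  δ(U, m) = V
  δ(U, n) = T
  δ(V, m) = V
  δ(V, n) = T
ε, n, nn, mnn, nnn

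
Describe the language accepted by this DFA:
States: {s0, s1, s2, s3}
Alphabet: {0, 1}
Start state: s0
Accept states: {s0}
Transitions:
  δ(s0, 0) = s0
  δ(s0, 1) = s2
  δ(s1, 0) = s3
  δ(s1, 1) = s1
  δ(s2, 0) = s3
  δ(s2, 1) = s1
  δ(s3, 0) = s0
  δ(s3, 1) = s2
Testing a few strings:
  '0' → accept
  '001' → reject
  '010' → reject
  '00' → accept
State roles: s0=value ≡ 0 (mod 4); s1=value ≡ 3 (mod 4); s2=value ≡ 1 (mod 4); s3=value ≡ 2 (mod 4)
All binary strings representing a multiple of 4 (read in base 2; leading zeros allowed and ε counts as 0)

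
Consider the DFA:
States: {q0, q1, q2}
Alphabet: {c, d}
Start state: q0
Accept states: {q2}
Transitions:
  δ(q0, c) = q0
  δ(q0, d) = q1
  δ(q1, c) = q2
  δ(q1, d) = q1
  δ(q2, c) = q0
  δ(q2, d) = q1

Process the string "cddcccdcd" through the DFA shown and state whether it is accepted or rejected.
Processing string "cddcccdcd":
  q0 --c--> q0
  q0 --d--> q1
  q1 --d--> q1
  q1 --c--> q2
  q2 --c--> q0
  q0 --c--> q0
  q0 --d--> q1
  q1 --c--> q2
  q2 --d--> q1
Final state: q1
Accept states: {q2}
No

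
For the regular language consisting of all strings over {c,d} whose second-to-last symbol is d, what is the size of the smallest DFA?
By Myhill–Nerode, count the distinguishable equivalence classes: 2^2 = 4 classes — the DFA must remember the last 2 symbols read; every pair of distinct length-2 suffixes is distinguishable by some continuation.
4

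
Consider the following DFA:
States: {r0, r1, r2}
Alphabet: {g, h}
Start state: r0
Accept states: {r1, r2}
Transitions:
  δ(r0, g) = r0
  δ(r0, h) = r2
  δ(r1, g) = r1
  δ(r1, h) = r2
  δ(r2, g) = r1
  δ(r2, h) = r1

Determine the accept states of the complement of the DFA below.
Complement accept states = All states \ Original accept states
= {r0, r1, r2} \ {r1, r2}
{r0}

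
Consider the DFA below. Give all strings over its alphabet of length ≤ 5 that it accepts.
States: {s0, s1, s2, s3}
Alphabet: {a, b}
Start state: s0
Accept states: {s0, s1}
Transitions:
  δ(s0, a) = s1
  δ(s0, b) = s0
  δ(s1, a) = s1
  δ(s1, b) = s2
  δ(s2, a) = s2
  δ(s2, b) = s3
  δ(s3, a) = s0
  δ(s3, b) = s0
ε, a, b, aa, ba, bb, aaa, baa, bba, bbb, aaaa, abba, abbb, baaa, bbaa, bbba, bbbb, aaaaa, aabba, aabbb, ababa, ababb, abbaa, abbab, abbba, abbbb, baaaa, babba, babbb, bbaaa, bbbaa, bbbba, bbbbb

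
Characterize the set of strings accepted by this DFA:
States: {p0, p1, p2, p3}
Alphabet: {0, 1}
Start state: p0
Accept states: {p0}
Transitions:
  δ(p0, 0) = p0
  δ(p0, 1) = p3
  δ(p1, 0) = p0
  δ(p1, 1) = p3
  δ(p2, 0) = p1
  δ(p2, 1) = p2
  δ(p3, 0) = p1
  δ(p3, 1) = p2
Testing a few strings:
  '0' → accept
  '11' → reject
  '0110' → reject
  '1' → reject
State roles: p0=value ≡ 0 (mod 4); p1=value ≡ 2 (mod 4); p2=value ≡ 3 (mod 4); p3=value ≡ 1 (mod 4)
All binary strings representing a multiple of 4 (read in base 2; leading zeros allowed and ε counts as 0)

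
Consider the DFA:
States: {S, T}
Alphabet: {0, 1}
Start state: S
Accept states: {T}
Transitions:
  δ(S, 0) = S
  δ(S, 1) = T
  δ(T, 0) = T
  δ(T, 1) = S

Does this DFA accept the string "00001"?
Processing string "00001":
  S --0--> S
  S --0--> S
  S --0--> S
  S --0--> S
  S --1--> T
Final state: T
Accept states: {T}
Yes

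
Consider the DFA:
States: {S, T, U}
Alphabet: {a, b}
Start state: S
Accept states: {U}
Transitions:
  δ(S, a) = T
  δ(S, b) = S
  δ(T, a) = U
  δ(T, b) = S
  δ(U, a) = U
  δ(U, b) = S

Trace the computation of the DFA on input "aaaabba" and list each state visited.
read 'a': S → T
  read 'a': T → U
  read 'a': U → U
  read 'a': U → U
  read 'b': U → S
  read 'b': S → S
  read 'a': S → T
S -> T -> U -> U -> U -> S -> S -> T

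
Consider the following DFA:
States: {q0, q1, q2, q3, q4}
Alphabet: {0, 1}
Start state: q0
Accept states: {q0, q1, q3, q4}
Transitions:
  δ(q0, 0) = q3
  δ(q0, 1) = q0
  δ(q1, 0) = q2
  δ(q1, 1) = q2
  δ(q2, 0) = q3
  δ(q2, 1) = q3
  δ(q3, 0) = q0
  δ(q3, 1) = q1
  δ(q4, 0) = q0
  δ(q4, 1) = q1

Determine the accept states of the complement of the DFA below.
Complement accept states = All states \ Original accept states
= {q0, q1, q2, q3, q4} \ {q0, q1, q3, q4}
{q2}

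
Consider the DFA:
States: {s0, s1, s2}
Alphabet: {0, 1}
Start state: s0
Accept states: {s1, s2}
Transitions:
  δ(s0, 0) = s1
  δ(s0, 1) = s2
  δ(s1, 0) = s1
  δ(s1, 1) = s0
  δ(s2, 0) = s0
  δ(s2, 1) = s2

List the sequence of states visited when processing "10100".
read '1': s0 → s2
  read '0': s2 → s0
  read '1': s0 → s2
  read '0': s2 → s0
  read '0': s0 → s1
s0 -> s2 -> s0 -> s2 -> s0 -> s1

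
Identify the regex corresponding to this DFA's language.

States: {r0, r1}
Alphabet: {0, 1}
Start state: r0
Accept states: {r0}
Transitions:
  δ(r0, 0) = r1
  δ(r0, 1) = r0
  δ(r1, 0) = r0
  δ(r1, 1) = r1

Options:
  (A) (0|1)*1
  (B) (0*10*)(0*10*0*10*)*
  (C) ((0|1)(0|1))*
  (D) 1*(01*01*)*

Check each option against the DFA on short strings; one disagreement eliminates an option:
  (A) (0|1)*1: on ε the DFA stays in r0 and accepts (r0 ∈ Accept), but the regex does not match it → eliminate
  (B) (0*10*)(0*10*0*10*)*: on ε the DFA stays in r0 and accepts (r0 ∈ Accept), but the regex does not match it → eliminate
  (C) ((0|1)(0|1))*: on '1' the DFA goes r0 → r0 and accepts (r0 ∈ Accept), but the regex does not match it → eliminate
  (D) 1*(01*01*)*: agrees with the DFA on every string of length ≤ 6
Only (D) is consistent with the DFA.
(D) 1*(01*01*)*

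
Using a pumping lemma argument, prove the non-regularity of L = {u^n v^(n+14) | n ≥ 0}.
Assume L is regular with pumping length p. Idea: pumping the u-block breaks the fixed offset of 14.
Choose s = u^p v^(p+14) ∈ L. By the pumping lemma, s = xyz with |xy| ≤ p, |y| > 0, so y = u^k with k ≥ 1. Then xy²z = u^(p+k) v^(p+14). For this to be in L we would need p+14 = (p+k)+14, i.e. k = 0, contradicting k ≥ 1. So xy²z ∉ L.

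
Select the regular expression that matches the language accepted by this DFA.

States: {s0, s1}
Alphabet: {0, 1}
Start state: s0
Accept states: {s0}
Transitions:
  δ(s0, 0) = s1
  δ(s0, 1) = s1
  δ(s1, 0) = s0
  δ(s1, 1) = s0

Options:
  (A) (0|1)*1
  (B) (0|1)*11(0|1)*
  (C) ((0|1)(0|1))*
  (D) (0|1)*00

Check each option against the DFA on short strings; one disagreement eliminates an option:
  (A) (0|1)*1: on ε the DFA stays in s0 and accepts (s0 ∈ Accept), but the regex does not match it → eliminate
  (B) (0|1)*11(0|1)*: on ε the DFA stays in s0 and accepts (s0 ∈ Accept), but the regex does not match it → eliminate
  (C) ((0|1)(0|1))*: agrees with the DFA on every string of length ≤ 6
  (D) (0|1)*00: on ε the DFA stays in s0 and accepts (s0 ∈ Accept), but the regex does not match it → eliminate
Only (C) is consistent with the DFA.
(C) ((0|1)(0|1))*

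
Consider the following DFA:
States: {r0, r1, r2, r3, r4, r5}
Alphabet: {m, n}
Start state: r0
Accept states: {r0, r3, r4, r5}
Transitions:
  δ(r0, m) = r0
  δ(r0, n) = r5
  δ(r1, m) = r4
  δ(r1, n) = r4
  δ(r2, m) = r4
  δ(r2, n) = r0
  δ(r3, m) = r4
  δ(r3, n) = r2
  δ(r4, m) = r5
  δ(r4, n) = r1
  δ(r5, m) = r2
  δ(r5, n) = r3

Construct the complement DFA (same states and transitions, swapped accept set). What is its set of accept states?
Complement accept states = All states \ Original accept states
= {r0, r1, r2, r3, r4, r5} \ {r0, r3, r4, r5}
{r1, r2}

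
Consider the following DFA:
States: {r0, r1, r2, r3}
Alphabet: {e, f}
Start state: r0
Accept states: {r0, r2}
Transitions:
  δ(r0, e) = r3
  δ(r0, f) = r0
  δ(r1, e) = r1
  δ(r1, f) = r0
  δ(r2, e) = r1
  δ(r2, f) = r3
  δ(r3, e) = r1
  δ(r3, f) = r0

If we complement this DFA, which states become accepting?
Complement accept states = All states \ Original accept states
= {r0, r1, r2, r3} \ {r0, r2}
{r1, r3}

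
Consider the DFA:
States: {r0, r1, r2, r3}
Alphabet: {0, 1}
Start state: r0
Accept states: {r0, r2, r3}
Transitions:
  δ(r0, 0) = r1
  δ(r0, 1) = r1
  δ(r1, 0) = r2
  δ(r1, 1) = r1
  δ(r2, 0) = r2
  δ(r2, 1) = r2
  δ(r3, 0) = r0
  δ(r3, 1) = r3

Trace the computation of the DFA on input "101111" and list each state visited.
read '1': r0 → r1
  read '0': r1 → r2
  read '1': r2 → r2
  read '1': r2 → r2
  read '1': r2 → r2
  read '1': r2 → r2
r0 -> r1 -> r2 -> r2 -> r2 -> r2 -> r2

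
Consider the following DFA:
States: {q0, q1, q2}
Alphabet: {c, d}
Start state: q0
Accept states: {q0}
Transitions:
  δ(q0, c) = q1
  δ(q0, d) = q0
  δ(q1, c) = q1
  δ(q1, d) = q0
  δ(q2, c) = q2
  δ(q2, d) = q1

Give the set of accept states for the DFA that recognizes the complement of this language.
Complement accept states = All states \ Original accept states
= {q0, q1, q2} \ {q0}
{q1, q2}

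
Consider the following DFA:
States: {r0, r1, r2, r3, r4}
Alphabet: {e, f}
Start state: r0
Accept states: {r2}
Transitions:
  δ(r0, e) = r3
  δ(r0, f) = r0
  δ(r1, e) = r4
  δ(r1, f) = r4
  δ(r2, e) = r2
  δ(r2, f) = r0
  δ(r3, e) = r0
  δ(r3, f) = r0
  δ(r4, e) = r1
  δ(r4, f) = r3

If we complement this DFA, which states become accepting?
Complement accept states = All states \ Original accept states
= {r0, r1, r2, r3, r4} \ {r2}
{r0, r1, r3, r4}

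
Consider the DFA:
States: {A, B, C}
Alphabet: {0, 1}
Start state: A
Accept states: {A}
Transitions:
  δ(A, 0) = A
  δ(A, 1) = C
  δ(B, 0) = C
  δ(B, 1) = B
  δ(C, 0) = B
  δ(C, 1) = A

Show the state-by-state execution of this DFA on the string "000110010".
read '0': A → A
  read '0': A → A
  read '0': A → A
  read '1': A → C
  read '1': C → A
  read '0': A → A
  read '0': A → A
  read '1': A → C
  read '0': C → B
A -> A -> A -> A -> C -> A -> A -> A -> C -> B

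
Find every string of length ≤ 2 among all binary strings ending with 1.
1, 01, 11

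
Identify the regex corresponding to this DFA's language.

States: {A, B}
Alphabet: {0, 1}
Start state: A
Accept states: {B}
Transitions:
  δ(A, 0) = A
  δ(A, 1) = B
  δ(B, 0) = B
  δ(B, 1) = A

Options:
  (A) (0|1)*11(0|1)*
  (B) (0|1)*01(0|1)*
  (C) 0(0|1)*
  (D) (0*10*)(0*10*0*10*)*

Check each option against the DFA on short strings; one disagreement eliminates an option:
  (A) (0|1)*11(0|1)*: on '1' the DFA goes A → B and accepts (B ∈ Accept), but the regex does not match it → eliminate
  (B) (0|1)*01(0|1)*: on '1' the DFA goes A → B and accepts (B ∈ Accept), but the regex does not match it → eliminate
  (C) 0(0|1)*: on '0' the DFA goes A → A and rejects (A ∉ Accept), but the regex matches it → eliminate
  (D) (0*10*)(0*10*0*10*)*: agrees with the DFA on every string of length ≤ 6
Only (D) is consistent with the DFA.
(D) (0*10*)(0*10*0*10*)*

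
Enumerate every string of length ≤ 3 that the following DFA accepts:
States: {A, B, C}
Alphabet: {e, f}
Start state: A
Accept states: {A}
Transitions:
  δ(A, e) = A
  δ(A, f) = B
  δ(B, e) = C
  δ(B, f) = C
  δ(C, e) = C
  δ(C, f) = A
ε, e, ee, eee, fef, fff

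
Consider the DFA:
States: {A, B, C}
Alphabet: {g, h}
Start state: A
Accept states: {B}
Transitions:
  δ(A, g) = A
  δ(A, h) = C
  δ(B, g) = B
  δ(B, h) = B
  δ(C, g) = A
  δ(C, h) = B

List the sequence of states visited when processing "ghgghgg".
read 'g': A → A
  read 'h': A → C
  read 'g': C → A
  read 'g': A → A
  read 'h': A → C
  read 'g': C → A
  read 'g': A → A
A -> A -> C -> A -> A -> C -> A -> A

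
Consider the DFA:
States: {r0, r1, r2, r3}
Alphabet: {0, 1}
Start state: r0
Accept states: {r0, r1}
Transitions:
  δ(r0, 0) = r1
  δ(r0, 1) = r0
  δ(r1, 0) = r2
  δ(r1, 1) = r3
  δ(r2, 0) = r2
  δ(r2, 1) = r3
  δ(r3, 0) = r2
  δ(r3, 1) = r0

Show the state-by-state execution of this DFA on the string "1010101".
read '1': r0 → r0
  read '0': r0 → r1
  read '1': r1 → r3
  read '0': r3 → r2
  read '1': r2 → r3
  read '0': r3 → r2
  read '1': r2 → r3
r0 -> r0 -> r1 -> r3 -> r2 -> r3 -> r2 -> r3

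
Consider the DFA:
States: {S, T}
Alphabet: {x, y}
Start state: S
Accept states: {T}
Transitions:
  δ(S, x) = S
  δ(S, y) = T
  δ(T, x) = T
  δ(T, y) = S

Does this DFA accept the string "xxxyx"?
Processing string "xxxyx":
  S --x--> S
  S --x--> S
  S --x--> S
  S --y--> T
  T --x--> T
Final state: T
Accept states: {T}
Yes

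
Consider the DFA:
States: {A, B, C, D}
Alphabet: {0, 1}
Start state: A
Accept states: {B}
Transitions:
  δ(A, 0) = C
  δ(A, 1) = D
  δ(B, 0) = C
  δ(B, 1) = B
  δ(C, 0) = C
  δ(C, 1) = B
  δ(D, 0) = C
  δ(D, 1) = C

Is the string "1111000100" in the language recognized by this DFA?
Processing string "1111000100":
  A --1--> D
  D --1--> C
  C --1--> B
  B --1--> B
  B --0--> C
  C --0--> C
  C --0--> C
  C --1--> B
  B --0--> C
  C --0--> C
Final state: C
Accept states: {B}
No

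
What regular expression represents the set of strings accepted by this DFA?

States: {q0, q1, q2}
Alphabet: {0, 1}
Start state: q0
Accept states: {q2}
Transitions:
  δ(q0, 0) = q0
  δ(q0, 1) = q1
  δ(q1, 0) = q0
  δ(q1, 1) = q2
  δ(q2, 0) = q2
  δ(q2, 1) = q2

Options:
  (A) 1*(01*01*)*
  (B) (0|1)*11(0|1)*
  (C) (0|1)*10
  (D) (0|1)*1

Check each option against the DFA on short strings; one disagreement eliminates an option:
  (A) 1*(01*01*)*: on ε the DFA stays in q0 and rejects (q0 ∉ Accept), but the regex matches it → eliminate
  (B) (0|1)*11(0|1)*: agrees with the DFA on every string of length ≤ 6
  (C) (0|1)*10: on '10' the DFA goes q0 → q1 → q0 and rejects (q0 ∉ Accept), but the regex matches it → eliminate
  (D) (0|1)*1: on '1' the DFA goes q0 → q1 and rejects (q1 ∉ Accept), but the regex matches it → eliminate
Only (B) is consistent with the DFA.
(B) (0|1)*11(0|1)*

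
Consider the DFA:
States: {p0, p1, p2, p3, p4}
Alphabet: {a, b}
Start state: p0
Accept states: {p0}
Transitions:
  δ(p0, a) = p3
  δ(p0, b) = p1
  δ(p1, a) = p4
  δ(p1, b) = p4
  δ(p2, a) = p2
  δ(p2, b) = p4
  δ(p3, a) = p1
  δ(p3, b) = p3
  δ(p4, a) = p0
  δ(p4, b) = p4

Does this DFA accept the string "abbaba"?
Processing string "abbaba":
  p0 --a--> p3
  p3 --b--> p3
  p3 --b--> p3
  p3 --a--> p1
  p1 --b--> p4
  p4 --a--> p0
Final state: p0
Accept states: {p0}
Yes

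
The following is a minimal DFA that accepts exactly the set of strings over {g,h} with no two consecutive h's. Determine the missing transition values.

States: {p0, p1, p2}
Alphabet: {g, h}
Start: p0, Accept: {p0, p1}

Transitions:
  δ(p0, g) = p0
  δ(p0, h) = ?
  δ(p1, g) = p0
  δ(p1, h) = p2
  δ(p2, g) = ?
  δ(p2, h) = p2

From the language and accept set, identify what each state tracks — p0: last symbol not h (ok); p1: last symbol h (ok); p2: saw hh (dead).
Each missing δ(q, a) is the state matching the new tracked value after reading a.
δ(p0, h) = p1; δ(p2, g) = p2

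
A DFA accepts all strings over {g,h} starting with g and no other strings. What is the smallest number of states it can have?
By Myhill–Nerode, count the distinguishable equivalence classes: three classes — empty / started with g / started with h (dead).
3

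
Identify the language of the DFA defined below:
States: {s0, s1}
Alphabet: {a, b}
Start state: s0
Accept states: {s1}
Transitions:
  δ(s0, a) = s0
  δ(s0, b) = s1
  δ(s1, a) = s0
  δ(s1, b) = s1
Testing a few strings:
  'aaa' → reject
  'ab' → accept
  'b' → accept
  'bba' → reject
State roles: s0=last symbol not b; s1=last symbol is b
All strings over {a,b} ending with b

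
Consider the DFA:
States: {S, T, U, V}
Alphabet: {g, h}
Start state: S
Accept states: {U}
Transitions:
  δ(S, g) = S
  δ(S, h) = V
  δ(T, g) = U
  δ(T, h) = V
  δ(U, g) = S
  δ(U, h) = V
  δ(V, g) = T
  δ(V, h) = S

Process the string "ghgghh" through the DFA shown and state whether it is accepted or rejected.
Processing string "ghgghh":
  S --g--> S
  S --h--> V
  V --g--> T
  T --g--> U
  U --h--> V
  V --h--> S
Final state: S
Accept states: {U}
No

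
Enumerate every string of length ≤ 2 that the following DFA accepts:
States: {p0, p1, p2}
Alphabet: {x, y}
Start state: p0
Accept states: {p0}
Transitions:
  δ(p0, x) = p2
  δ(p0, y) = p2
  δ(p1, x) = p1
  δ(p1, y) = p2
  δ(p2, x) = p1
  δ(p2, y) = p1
ε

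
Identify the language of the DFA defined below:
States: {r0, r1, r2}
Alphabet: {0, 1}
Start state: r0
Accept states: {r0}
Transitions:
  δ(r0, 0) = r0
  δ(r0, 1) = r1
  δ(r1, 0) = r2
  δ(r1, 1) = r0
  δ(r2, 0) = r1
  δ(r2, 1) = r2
Testing a few strings:
  '011' → accept
  '01' → reject
  '1001' → accept
  '00' → accept
State roles: r0=value ≡ 0 (mod 3); r1=value ≡ 1 (mod 3); r2=value ≡ 2 (mod 3)
All binary strings representing a multiple of 3 (read in base 2; leading zeros allowed and ε counts as 0)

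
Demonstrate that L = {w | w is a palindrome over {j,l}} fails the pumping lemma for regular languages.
Assume L is regular with pumping length p. Idea: pumping the leading j-block breaks the symmetry.
Choose s = j^p l j^p (a palindrome of length 2p+1 ≥ p). By the pumping lemma, s = xyz with |xy| ≤ p, |y| > 0, so y = j^k with k > 0 (xy lies entirely in the first j^p). Then xy²z = j^(p+k) l j^p, which is not a palindrome since p+k ≠ p.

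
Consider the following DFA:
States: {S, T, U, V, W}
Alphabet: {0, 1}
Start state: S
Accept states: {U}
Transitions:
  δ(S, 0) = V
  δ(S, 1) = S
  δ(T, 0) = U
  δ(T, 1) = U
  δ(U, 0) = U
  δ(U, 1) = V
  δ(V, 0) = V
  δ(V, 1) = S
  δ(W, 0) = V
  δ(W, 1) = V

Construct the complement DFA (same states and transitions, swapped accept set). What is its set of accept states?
Complement accept states = All states \ Original accept states
= {S, T, U, V, W} \ {U}
{S, T, V, W}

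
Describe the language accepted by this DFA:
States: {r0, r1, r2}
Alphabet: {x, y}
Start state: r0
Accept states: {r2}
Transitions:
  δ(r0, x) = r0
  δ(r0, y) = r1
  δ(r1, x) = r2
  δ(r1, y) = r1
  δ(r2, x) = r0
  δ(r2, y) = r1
Testing a few strings:
  'yyxx' → reject
  'y' → reject
  'xx' → reject
  'xxy' → reject
State roles: r0=no suffix match; r1=one trailing y; r2=suffix is yx
All strings over {x,y} ending with yx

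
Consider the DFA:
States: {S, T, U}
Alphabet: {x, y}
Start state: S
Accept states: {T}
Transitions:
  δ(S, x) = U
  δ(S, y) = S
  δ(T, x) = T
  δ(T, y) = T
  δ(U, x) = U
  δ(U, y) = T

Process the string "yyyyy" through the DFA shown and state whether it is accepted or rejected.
Processing string "yyyyy":
  S --y--> S
  S --y--> S
  S --y--> S
  S --y--> S
  S --y--> S
Final state: S
Accept states: {T}
No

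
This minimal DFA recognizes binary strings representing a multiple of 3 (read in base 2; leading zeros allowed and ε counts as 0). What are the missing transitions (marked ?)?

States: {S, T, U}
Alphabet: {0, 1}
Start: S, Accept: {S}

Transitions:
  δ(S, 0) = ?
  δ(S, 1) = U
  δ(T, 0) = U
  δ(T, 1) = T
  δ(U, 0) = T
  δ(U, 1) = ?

From the language and accept set, identify what each state tracks — S: value ≡ 0 (mod 3); T: value ≡ 2 (mod 3); U: value ≡ 1 (mod 3).
Each missing δ(q, a) is the state matching the new tracked value after reading a.
δ(S, 0) = S; δ(U, 1) = S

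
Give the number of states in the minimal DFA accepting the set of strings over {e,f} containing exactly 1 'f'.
By Myhill–Nerode, count the distinguishable equivalence classes: 3 classes — having seen 0, 1, or >1 copies of 'f'; the count-1 class is the only accepting one and >1 is dead.
3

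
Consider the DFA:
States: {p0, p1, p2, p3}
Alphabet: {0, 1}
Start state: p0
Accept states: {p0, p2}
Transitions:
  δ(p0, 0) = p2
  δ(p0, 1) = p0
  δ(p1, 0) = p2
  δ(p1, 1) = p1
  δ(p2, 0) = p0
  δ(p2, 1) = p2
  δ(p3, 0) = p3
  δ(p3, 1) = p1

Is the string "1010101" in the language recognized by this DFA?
Processing string "1010101":
  p0 --1--> p0
  p0 --0--> p2
  p2 --1--> p2
  p2 --0--> p0
  p0 --1--> p0
  p0 --0--> p2
  p2 --1--> p2
Final state: p2
Accept states: {p0, p2}
Yes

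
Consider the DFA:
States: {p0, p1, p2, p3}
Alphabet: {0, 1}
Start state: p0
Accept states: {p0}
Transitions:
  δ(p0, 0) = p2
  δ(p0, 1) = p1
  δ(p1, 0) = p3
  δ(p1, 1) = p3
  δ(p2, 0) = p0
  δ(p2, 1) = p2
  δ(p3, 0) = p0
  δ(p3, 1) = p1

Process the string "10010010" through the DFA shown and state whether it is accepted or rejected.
Processing string "10010010":
  p0 --1--> p1
  p1 --0--> p3
  p3 --0--> p0
  p0 --1--> p1
  p1 --0--> p3
  p3 --0--> p0
  p0 --1--> p1
  p1 --0--> p3
Final state: p3
Accept states: {p0}
No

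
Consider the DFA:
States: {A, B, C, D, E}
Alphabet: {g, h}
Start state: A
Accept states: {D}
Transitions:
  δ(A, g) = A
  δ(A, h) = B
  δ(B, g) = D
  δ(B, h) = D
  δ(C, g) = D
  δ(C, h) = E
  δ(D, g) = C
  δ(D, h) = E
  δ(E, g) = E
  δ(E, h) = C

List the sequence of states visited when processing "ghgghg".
read 'g': A → A
  read 'h': A → B
  read 'g': B → D
  read 'g': D → C
  read 'h': C → E
  read 'g': E → E
A -> A -> B -> D -> C -> E -> E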